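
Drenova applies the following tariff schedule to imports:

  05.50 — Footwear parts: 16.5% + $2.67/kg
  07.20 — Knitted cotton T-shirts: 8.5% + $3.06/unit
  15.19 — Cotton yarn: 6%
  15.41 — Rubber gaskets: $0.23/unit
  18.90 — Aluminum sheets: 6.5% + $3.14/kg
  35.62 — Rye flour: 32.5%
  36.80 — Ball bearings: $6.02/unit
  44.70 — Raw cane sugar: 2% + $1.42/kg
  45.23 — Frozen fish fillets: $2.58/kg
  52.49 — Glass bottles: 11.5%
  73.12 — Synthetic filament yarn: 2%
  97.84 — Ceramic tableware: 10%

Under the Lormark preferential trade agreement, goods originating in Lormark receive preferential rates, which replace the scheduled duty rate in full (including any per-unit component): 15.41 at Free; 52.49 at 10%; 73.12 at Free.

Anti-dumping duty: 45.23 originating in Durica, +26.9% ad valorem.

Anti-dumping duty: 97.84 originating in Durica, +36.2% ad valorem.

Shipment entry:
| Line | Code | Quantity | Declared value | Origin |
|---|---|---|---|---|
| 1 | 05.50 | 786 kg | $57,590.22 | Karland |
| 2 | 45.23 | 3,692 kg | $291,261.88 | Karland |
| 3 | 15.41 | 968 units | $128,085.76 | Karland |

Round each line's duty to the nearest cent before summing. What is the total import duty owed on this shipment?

Line 1 (05.50, Karland, 786 kg, $57,590.22):
Base rate for 05.50 is 16.5% + $2.67/kg.
Duty = $57,590.22 × 16.5% + 786 × $2.67 = $11,601.01.
Line 2 (45.23, Karland, 3,692 kg, $291,261.88):
Base rate for 45.23 is $2.58/kg.
The additional-duty order on 45.23 targets Durica, not Karland; it does not apply.
Duty = 3,692 × $2.58 = $9,525.36.
Line 3 (15.41, Karland, 968 units, $128,085.76):
Base rate for 15.41 is $0.23/unit.
15.41 has an FTA preferential rate, but origin Karland is not Lormark; base rate stands.
Duty = 968 × $0.23 = $222.64.
Total = $11,601.01 + $9,525.36 + $222.64 = $21,349.01.

$21,349.01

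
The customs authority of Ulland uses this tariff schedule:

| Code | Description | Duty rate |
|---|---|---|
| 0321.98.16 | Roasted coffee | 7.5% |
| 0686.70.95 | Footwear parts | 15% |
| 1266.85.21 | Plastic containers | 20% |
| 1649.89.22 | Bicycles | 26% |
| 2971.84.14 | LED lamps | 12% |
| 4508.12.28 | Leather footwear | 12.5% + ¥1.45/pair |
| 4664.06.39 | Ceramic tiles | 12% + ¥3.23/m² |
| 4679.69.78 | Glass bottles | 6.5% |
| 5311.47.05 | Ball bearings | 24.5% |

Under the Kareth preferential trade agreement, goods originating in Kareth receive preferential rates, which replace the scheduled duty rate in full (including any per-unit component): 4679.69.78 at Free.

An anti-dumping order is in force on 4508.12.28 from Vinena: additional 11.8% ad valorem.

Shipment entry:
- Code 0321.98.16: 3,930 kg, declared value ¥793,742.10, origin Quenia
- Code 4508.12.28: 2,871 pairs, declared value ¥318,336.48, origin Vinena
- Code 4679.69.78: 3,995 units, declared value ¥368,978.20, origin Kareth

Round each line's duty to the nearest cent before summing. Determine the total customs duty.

¥141,049.37

Line 1 (0321.98.16, Quenia, 3,930 kg, ¥793,742.10):
Base rate for 0321.98.16 is 7.5%.
Duty = ¥793,742.10 × 7.5% = ¥59,530.66.
Line 2 (4508.12.28, Vinena, 2,871 pairs, ¥318,336.48):
Base rate for 4508.12.28 is 12.5% + ¥1.45/pair.
Additional duty on 4508.12.28 from Vinena: +11.8%. Applied ad valorem rate: 12.5% + 11.8% = 24.3%.
Duty = ¥318,336.48 × 24.3% + 2,871 × ¥1.45 = ¥81,518.71.
Line 3 (4679.69.78, Kareth, 3,995 units, ¥368,978.20):
Base rate for 4679.69.78 is 6.5%.
Origin Kareth qualifies under the Ulland–Kareth agreement and 4679.69.78 is covered: preferential rate Free applies instead.
Duty = ¥368,978.20 × 0% = ¥0.00.
Total = ¥59,530.66 + ¥81,518.71 + ¥0.00 = ¥141,049.37.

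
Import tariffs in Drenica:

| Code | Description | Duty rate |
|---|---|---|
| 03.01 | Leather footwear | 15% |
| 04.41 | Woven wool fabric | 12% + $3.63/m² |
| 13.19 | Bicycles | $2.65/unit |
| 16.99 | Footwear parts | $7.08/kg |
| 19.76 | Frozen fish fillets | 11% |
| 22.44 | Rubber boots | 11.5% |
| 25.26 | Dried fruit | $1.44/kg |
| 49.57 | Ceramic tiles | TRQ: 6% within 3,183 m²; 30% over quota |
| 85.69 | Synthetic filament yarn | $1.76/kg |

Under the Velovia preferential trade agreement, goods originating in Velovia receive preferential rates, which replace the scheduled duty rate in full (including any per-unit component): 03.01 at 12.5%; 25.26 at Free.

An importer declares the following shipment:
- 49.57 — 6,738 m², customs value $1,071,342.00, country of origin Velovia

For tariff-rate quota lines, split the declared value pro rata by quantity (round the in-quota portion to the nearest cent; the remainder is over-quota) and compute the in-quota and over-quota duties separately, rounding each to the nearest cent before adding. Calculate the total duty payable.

Line 1 (49.57, Velovia, 6,738 m², $1,071,342.00):
Code 49.57 is under a tariff-rate quota (threshold 3,183 m²). In-quota: 3,183 m² at 6%; over-quota: 3,555 m² at 30%.
Pro-rata value split: in-quota = $1,071,342.00 × 3,183/6,738 = $506,097.00; over-quota = $1,071,342.00 − $506,097.00 = $565,245.00.
In-quota duty = $506,097.00 × 6% = $30,365.82. Over-quota duty = $565,245.00 × 30% = $169,573.50.
Line duty = $30,365.82 + $169,573.50 = $199,939.32.

$199,939.32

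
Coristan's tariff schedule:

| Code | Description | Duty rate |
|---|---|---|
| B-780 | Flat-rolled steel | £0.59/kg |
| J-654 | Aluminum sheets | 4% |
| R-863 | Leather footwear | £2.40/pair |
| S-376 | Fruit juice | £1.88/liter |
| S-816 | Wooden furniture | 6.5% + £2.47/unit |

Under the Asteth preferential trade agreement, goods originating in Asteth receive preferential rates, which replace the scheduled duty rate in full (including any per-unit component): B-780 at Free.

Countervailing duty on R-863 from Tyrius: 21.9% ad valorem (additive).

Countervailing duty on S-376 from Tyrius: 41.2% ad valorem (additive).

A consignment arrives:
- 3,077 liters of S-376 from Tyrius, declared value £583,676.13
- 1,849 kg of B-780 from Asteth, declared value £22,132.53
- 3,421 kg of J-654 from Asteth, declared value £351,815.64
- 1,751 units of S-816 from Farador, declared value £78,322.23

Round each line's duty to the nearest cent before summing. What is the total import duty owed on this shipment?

Line 1 (S-376, Tyrius, 3,077 liters, £583,676.13):
Base rate for S-376 is £1.88/liter.
Additional duty on S-376 from Tyrius: +41.2% ad valorem. Applied ad valorem rate = 41.2%.
Duty = £583,676.13 × 41.2% + 3,077 × £1.88 = £246,259.33.
Line 2 (B-780, Asteth, 1,849 kg, £22,132.53):
Base rate for B-780 is £0.59/kg.
Origin Asteth qualifies under the Coristan–Asteth agreement and B-780 is covered: preferential rate Free applies instead.
Duty = £22,132.53 × 0% = £0.00.
Line 3 (J-654, Asteth, 3,421 kg, £351,815.64):
Base rate for J-654 is 4%.
Origin Asteth is the FTA partner but J-654 is not on the preference list; base rate stands.
Duty = £351,815.64 × 4% = £14,072.63.
Line 4 (S-816, Farador, 1,751 units, £78,322.23):
Base rate for S-816 is 6.5% + £2.47/unit.
Duty = £78,322.23 × 6.5% + 1,751 × £2.47 = £9,415.91.
Total = £246,259.33 + £0.00 + £14,072.63 + £9,415.91 = £269,747.87.

£269,747.87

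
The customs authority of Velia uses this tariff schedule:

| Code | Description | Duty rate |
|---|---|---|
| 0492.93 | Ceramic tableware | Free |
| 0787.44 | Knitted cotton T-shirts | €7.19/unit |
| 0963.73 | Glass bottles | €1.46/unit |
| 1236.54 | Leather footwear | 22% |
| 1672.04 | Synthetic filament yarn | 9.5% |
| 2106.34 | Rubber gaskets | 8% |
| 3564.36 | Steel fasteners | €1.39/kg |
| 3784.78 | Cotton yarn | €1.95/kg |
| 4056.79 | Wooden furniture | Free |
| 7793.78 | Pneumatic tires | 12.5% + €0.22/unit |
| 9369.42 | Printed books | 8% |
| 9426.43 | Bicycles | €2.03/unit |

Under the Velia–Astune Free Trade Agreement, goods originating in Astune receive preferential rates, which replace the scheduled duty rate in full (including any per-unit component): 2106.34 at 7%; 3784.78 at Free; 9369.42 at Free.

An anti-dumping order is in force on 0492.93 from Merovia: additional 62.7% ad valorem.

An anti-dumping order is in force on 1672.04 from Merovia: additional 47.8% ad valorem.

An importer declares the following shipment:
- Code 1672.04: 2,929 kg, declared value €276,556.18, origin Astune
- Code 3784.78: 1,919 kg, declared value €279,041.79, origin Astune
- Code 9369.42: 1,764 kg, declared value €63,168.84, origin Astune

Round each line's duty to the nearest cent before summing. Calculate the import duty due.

Line 1 (1672.04, Astune, 2,929 kg, €276,556.18):
Base rate for 1672.04 is 9.5%.
Origin Astune is the FTA partner but 1672.04 is not on the preference list; base rate stands.
The additional-duty order on 1672.04 targets Merovia, not Astune; it does not apply.
Duty = €276,556.18 × 9.5% = €26,272.84.
Line 2 (3784.78, Astune, 1,919 kg, €279,041.79):
Base rate for 3784.78 is €1.95/kg.
Origin Astune qualifies under the Velia–Astune agreement and 3784.78 is covered: preferential rate Free applies instead.
Duty = €279,041.79 × 0% = €0.00.
Line 3 (9369.42, Astune, 1,764 kg, €63,168.84):
Base rate for 9369.42 is 8%.
Origin Astune qualifies under the Velia–Astune agreement and 9369.42 is covered: preferential rate Free applies instead.
Duty = €63,168.84 × 0% = €0.00.
Total = €26,272.84 + €0.00 + €0.00 = €26,272.84.

€26,272.84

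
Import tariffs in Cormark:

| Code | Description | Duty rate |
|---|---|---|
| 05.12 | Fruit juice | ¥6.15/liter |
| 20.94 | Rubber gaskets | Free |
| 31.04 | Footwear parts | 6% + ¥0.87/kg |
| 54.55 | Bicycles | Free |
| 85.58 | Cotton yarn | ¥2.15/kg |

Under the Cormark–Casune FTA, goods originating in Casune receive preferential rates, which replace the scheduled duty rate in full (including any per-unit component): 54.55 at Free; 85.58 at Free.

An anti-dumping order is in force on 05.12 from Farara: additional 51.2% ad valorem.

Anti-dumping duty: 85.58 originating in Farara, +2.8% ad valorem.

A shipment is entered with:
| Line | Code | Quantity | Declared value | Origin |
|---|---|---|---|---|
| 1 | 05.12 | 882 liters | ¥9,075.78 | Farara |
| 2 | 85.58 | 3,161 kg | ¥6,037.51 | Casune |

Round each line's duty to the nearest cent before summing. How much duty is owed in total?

Line 1 (05.12, Farara, 882 liters, ¥9,075.78):
Base rate for 05.12 is ¥6.15/liter.
Additional duty on 05.12 from Farara: +51.2% ad valorem. Applied ad valorem rate = 51.2%.
Duty = ¥9,075.78 × 51.2% + 882 × ¥6.15 = ¥10,071.10.
Line 2 (85.58, Casune, 3,161 kg, ¥6,037.51):
Base rate for 85.58 is ¥2.15/kg.
Origin Casune qualifies under the Cormark–Casune agreement and 85.58 is covered: preferential rate Free applies instead.
The additional-duty order on 85.58 targets Farara, not Casune; it does not apply.
Duty = ¥6,037.51 × 0% = ¥0.00.
Total = ¥10,071.10 + ¥0.00 = ¥10,071.10.

¥10,071.10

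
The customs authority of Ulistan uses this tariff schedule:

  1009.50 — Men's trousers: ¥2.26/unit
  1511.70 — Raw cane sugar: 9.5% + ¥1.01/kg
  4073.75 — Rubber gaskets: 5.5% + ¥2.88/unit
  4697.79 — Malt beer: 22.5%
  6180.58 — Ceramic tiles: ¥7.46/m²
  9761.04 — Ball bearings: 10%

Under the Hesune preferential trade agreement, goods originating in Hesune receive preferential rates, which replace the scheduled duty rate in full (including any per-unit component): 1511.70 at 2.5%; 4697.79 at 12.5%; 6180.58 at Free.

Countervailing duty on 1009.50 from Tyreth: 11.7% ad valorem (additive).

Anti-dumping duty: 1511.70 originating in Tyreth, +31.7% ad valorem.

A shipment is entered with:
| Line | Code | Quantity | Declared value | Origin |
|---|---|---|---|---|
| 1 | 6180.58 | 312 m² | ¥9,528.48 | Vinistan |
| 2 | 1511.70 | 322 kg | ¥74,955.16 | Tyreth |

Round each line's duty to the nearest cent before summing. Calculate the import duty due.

Line 1 (6180.58, Vinistan, 312 m², ¥9,528.48):
Base rate for 6180.58 is ¥7.46/m².
6180.58 has an FTA preferential rate, but origin Vinistan is not Hesune; base rate stands.
Duty = 312 × ¥7.46 = ¥2,327.52.
Line 2 (1511.70, Tyreth, 322 kg, ¥74,955.16):
Base rate for 1511.70 is 9.5% + ¥1.01/kg.
1511.70 has an FTA preferential rate, but origin Tyreth is not Hesune; base rate stands.
Additional duty on 1511.70 from Tyreth: +31.7%. Applied ad valorem rate: 9.5% + 31.7% = 41.2%.
Duty = ¥74,955.16 × 41.2% + 322 × ¥1.01 = ¥31,206.75.
Total = ¥2,327.52 + ¥31,206.75 = ¥33,534.27.

¥33,534.27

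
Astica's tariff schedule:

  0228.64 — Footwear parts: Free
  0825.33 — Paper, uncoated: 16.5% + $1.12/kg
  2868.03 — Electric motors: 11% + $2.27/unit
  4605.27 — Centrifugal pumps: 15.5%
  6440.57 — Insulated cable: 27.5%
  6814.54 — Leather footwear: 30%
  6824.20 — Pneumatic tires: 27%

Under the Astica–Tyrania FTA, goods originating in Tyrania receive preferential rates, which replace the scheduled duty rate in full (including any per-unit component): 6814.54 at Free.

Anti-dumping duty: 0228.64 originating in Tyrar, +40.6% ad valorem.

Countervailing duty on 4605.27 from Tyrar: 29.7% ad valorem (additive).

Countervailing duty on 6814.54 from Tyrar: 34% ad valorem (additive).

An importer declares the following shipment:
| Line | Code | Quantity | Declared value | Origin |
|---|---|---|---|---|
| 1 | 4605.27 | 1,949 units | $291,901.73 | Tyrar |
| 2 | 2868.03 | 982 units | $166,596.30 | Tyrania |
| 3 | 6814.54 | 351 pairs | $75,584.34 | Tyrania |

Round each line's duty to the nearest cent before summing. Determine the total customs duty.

Line 1 (4605.27, Tyrar, 1,949 units, $291,901.73):
Base rate for 4605.27 is 15.5%.
Additional duty on 4605.27 from Tyrar: +29.7%. Applied ad valorem rate: 15.5% + 29.7% = 45.2%.
Duty = $291,901.73 × 45.2% = $131,939.58.
Line 2 (2868.03, Tyrania, 982 units, $166,596.30):
Base rate for 2868.03 is 11% + $2.27/unit.
Origin Tyrania is the FTA partner but 2868.03 is not on the preference list; base rate stands.
Duty = $166,596.30 × 11% + 982 × $2.27 = $20,554.73.
Line 3 (6814.54, Tyrania, 351 pairs, $75,584.34):
Base rate for 6814.54 is 30%.
Origin Tyrania qualifies under the Astica–Tyrania agreement and 6814.54 is covered: preferential rate Free applies instead.
The additional-duty order on 6814.54 targets Tyrar, not Tyrania; it does not apply.
Duty = $75,584.34 × 0% = $0.00.
Total = $131,939.58 + $20,554.73 + $0.00 = $152,494.31.

$152,494.31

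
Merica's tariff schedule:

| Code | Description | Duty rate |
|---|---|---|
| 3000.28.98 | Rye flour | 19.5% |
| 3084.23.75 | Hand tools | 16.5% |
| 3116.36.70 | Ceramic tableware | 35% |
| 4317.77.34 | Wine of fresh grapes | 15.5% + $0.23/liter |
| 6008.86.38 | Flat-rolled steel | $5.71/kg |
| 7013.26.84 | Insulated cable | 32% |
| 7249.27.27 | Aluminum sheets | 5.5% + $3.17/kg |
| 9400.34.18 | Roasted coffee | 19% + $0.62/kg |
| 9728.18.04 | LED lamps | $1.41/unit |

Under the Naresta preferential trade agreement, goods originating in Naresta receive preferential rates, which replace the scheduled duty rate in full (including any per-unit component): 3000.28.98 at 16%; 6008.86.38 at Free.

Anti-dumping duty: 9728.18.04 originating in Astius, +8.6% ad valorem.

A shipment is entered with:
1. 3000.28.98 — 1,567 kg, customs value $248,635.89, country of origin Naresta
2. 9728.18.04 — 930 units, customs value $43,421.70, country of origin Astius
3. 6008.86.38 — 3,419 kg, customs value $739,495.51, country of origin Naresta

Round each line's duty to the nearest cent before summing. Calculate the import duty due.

Line 1 (3000.28.98, Naresta, 1,567 kg, $248,635.89):
Base rate for 3000.28.98 is 19.5%.
Origin Naresta qualifies under the Merica–Naresta agreement and 3000.28.98 is covered: preferential rate 16% applies instead.
Duty = $248,635.89 × 16% = $39,781.74.
Line 2 (9728.18.04, Astius, 930 units, $43,421.70):
Base rate for 9728.18.04 is $1.41/unit.
Additional duty on 9728.18.04 from Astius: +8.6% ad valorem. Applied ad valorem rate = 8.6%.
Duty = $43,421.70 × 8.6% + 930 × $1.41 = $5,045.57.
Line 3 (6008.86.38, Naresta, 3,419 kg, $739,495.51):
Base rate for 6008.86.38 is $5.71/kg.
Origin Naresta qualifies under the Merica–Naresta agreement and 6008.86.38 is covered: preferential rate Free applies instead.
Duty = $739,495.51 × 0% = $0.00.
Total = $39,781.74 + $5,045.57 + $0.00 = $44,827.31.

$44,827.31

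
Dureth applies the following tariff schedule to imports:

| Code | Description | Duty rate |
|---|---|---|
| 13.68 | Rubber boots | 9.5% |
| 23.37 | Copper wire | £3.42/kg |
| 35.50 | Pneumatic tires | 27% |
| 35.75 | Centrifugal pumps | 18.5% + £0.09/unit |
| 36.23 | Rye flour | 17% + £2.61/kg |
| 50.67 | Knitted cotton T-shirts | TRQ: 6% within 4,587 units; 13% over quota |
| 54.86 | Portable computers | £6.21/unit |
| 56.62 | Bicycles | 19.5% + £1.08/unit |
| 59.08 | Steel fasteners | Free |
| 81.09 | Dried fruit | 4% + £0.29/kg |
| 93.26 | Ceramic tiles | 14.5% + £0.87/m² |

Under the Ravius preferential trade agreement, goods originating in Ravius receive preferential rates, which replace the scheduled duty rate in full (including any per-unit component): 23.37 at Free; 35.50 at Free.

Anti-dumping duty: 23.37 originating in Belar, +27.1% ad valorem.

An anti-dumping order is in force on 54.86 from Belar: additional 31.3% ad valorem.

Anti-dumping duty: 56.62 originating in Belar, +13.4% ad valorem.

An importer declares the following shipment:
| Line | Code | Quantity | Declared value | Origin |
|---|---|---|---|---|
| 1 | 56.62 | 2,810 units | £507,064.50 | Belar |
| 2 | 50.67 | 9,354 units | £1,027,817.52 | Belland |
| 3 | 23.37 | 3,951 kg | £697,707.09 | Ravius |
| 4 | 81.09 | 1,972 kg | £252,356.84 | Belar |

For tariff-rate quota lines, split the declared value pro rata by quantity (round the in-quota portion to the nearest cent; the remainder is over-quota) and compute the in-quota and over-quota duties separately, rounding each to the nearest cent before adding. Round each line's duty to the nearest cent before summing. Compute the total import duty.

Line 1 (56.62, Belar, 2,810 units, £507,064.50):
Base rate for 56.62 is 19.5% + £1.08/unit.
Additional duty on 56.62 from Belar: +13.4%. Applied ad valorem rate: 19.5% + 13.4% = 32.9%.
Duty = £507,064.50 × 32.9% + 2,810 × £1.08 = £169,859.02.
Line 2 (50.67, Belland, 9,354 units, £1,027,817.52):
Code 50.67 is under a tariff-rate quota (threshold 4,587 units). In-quota: 4,587 units at 6%; over-quota: 4,767 units at 13%.
Pro-rata value split: in-quota = £1,027,817.52 × 4,587/9,354 = £504,019.56; over-quota = £1,027,817.52 − £504,019.56 = £523,797.96.
In-quota duty = £504,019.56 × 6% = £30,241.17. Over-quota duty = £523,797.96 × 13% = £68,093.73.
Line duty = £30,241.17 + £68,093.73 = £98,334.90.
Line 3 (23.37, Ravius, 3,951 kg, £697,707.09):
Base rate for 23.37 is £3.42/kg.
Origin Ravius qualifies under the Dureth–Ravius agreement and 23.37 is covered: preferential rate Free applies instead.
The additional-duty order on 23.37 targets Belar, not Ravius; it does not apply.
Duty = £697,707.09 × 0% = £0.00.
Line 4 (81.09, Belar, 1,972 kg, £252,356.84):
Base rate for 81.09 is 4% + £0.29/kg.
Duty = £252,356.84 × 4% + 1,972 × £0.29 = £10,666.15.
Total = £169,859.02 + £98,334.90 + £0.00 + £10,666.15 = £278,860.07.

£278,860.07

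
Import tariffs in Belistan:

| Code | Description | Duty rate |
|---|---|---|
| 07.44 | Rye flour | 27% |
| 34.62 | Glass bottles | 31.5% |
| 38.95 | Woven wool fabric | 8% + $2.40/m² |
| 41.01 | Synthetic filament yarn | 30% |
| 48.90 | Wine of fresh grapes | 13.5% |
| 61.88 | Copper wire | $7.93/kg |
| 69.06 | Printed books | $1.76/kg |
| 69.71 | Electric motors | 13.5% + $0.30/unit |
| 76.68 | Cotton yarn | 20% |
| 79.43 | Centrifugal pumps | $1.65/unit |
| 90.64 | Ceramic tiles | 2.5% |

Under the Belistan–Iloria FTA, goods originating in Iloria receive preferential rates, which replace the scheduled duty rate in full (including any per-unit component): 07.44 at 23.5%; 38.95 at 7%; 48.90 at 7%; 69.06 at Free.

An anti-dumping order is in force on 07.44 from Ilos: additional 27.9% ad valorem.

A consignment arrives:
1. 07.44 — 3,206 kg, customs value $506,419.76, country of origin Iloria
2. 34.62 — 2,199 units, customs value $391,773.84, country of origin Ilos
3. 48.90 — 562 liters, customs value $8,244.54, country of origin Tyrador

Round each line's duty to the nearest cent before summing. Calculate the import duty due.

Line 1 (07.44, Iloria, 3,206 kg, $506,419.76):
Base rate for 07.44 is 27%.
Origin Iloria qualifies under the Belistan–Iloria agreement and 07.44 is covered: preferential rate 23.5% applies instead.
The additional-duty order on 07.44 targets Ilos, not Iloria; it does not apply.
Duty = $506,419.76 × 23.5% = $119,008.64.
Line 2 (34.62, Ilos, 2,199 units, $391,773.84):
Base rate for 34.62 is 31.5%.
Duty = $391,773.84 × 31.5% = $123,408.76.
Line 3 (48.90, Tyrador, 562 liters, $8,244.54):
Base rate for 48.90 is 13.5%.
48.90 has an FTA preferential rate, but origin Tyrador is not Iloria; base rate stands.
Duty = $8,244.54 × 13.5% = $1,113.01.
Total = $119,008.64 + $123,408.76 + $1,113.01 = $243,530.41.

$243,530.41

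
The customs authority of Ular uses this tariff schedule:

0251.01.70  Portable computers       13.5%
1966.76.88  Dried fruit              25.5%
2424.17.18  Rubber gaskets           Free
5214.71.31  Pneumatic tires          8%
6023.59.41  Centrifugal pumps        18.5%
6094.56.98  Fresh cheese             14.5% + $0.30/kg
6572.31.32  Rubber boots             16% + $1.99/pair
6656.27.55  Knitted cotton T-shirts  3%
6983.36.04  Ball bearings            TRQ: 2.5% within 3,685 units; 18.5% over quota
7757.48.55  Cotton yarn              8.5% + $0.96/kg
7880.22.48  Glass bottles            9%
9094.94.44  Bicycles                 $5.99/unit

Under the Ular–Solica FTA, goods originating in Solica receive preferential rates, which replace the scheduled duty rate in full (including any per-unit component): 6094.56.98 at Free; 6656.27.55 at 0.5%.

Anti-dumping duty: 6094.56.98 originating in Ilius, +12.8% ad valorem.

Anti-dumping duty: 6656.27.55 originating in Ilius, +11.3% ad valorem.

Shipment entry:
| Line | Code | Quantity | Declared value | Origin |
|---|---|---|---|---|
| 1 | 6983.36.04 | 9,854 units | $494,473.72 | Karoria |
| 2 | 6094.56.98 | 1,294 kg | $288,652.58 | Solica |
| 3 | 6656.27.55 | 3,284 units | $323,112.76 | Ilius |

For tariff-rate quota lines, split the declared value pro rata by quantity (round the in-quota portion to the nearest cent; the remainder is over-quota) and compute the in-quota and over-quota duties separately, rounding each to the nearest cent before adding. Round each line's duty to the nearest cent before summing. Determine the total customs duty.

$108,096.63

Line 1 (6983.36.04, Karoria, 9,854 units, $494,473.72):
Code 6983.36.04 is under a tariff-rate quota (threshold 3,685 units). In-quota: 3,685 units at 2.5%; over-quota: 6,169 units at 18.5%.
Pro-rata value split: in-quota = $494,473.72 × 3,685/9,854 = $184,913.30; over-quota = $494,473.72 − $184,913.30 = $309,560.42.
In-quota duty = $184,913.30 × 2.5% = $4,622.83. Over-quota duty = $309,560.42 × 18.5% = $57,268.68.
Line duty = $4,622.83 + $57,268.68 = $61,891.51.
Line 2 (6094.56.98, Solica, 1,294 kg, $288,652.58):
Base rate for 6094.56.98 is 14.5% + $0.30/kg.
Origin Solica qualifies under the Ular–Solica agreement and 6094.56.98 is covered: preferential rate Free applies instead.
The additional-duty order on 6094.56.98 targets Ilius, not Solica; it does not apply.
Duty = $288,652.58 × 0% = $0.00.
Line 3 (6656.27.55, Ilius, 3,284 units, $323,112.76):
Base rate for 6656.27.55 is 3%.
6656.27.55 has an FTA preferential rate, but origin Ilius is not Solica; base rate stands.
Additional duty on 6656.27.55 from Ilius: +11.3%. Applied ad valorem rate: 3% + 11.3% = 14.3%.
Duty = $323,112.76 × 14.3% = $46,205.12.
Total = $61,891.51 + $0.00 + $46,205.12 = $108,096.63.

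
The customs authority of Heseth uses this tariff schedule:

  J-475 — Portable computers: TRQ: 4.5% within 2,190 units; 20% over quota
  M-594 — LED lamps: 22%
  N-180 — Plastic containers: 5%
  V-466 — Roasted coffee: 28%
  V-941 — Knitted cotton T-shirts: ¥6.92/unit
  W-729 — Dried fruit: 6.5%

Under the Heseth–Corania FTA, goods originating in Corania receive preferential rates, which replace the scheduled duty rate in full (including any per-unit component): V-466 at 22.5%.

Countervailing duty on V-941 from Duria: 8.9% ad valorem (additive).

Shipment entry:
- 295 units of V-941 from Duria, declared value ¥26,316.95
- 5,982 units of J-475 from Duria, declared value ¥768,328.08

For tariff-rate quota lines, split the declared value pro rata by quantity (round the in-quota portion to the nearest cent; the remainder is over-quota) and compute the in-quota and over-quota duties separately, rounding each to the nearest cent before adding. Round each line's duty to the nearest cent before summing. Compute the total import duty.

¥114,450.27

Line 1 (V-941, Duria, 295 units, ¥26,316.95):
Base rate for V-941 is ¥6.92/unit.
Additional duty on V-941 from Duria: +8.9% ad valorem. Applied ad valorem rate = 8.9%.
Duty = ¥26,316.95 × 8.9% + 295 × ¥6.92 = ¥4,383.61.
Line 2 (J-475, Duria, 5,982 units, ¥768,328.08):
Code J-475 is under a tariff-rate quota (threshold 2,190 units). In-quota: 2,190 units at 4.5%; over-quota: 3,792 units at 20%.
Pro-rata value split: in-quota = ¥768,328.08 × 2,190/5,982 = ¥281,283.60; over-quota = ¥768,328.08 − ¥281,283.60 = ¥487,044.48.
In-quota duty = ¥281,283.60 × 4.5% = ¥12,657.76. Over-quota duty = ¥487,044.48 × 20% = ¥97,408.90.
Line duty = ¥12,657.76 + ¥97,408.90 = ¥110,066.66.
Total = ¥4,383.61 + ¥110,066.66 = ¥114,450.27.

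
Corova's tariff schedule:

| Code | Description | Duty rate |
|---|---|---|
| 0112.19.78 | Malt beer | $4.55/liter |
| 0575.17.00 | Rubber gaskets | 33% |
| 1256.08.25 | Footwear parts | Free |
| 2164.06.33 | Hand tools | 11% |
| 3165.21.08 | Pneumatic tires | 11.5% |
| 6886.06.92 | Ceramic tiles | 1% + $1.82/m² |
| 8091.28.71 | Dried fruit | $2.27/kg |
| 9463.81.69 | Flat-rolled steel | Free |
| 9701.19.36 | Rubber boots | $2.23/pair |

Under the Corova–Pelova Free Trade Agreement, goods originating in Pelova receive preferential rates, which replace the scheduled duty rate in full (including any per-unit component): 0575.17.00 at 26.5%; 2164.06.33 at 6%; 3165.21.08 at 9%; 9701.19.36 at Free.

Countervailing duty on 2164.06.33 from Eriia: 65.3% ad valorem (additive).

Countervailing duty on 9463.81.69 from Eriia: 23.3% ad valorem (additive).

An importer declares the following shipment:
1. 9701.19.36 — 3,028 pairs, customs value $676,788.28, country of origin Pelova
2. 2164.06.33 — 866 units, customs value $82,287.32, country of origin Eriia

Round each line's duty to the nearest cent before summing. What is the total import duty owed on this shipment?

Line 1 (9701.19.36, Pelova, 3,028 pairs, $676,788.28):
Base rate for 9701.19.36 is $2.23/pair.
Origin Pelova qualifies under the Corova–Pelova agreement and 9701.19.36 is covered: preferential rate Free applies instead.
Duty = $676,788.28 × 0% = $0.00.
Line 2 (2164.06.33, Eriia, 866 units, $82,287.32):
Base rate for 2164.06.33 is 11%.
2164.06.33 has an FTA preferential rate, but origin Eriia is not Pelova; base rate stands.
Additional duty on 2164.06.33 from Eriia: +65.3%. Applied ad valorem rate: 11% + 65.3% = 76.3%.
Duty = $82,287.32 × 76.3% = $62,785.23.
Total = $0.00 + $62,785.23 = $62,785.23.

$62,785.23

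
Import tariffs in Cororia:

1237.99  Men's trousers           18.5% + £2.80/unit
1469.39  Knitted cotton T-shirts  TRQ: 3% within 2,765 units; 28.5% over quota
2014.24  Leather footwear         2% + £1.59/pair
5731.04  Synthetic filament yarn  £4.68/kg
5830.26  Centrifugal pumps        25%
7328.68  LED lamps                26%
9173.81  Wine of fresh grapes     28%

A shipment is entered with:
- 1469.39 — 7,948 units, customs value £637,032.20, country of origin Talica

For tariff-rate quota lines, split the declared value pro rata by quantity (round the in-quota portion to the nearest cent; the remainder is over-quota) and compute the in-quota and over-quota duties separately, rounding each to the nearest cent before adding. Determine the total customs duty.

£125,042.41

Line 1 (1469.39, Talica, 7,948 units, £637,032.20):
Code 1469.39 is under a tariff-rate quota (threshold 2,765 units). In-quota: 2,765 units at 3%; over-quota: 5,183 units at 28.5%.
Pro-rata value split: in-quota = £637,032.20 × 2,765/7,948 = £221,614.75; over-quota = £637,032.20 − £221,614.75 = £415,417.45.
In-quota duty = £221,614.75 × 3% = £6,648.44. Over-quota duty = £415,417.45 × 28.5% = £118,393.97.
Line duty = £6,648.44 + £118,393.97 = £125,042.41.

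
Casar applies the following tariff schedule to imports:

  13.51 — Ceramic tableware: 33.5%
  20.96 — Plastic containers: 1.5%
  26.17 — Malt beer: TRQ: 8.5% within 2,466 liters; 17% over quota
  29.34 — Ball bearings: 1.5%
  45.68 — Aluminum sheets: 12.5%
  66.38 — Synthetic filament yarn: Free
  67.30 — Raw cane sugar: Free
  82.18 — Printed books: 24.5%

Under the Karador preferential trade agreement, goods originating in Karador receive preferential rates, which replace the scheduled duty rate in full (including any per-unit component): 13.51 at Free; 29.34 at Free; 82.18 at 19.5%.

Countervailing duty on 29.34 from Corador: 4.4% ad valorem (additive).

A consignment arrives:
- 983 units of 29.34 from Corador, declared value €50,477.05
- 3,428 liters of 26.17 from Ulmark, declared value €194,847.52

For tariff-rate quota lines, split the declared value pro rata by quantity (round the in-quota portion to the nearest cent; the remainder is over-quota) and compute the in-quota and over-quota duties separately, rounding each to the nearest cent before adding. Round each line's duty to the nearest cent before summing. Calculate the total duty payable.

Line 1 (29.34, Corador, 983 units, €50,477.05):
Base rate for 29.34 is 1.5%.
29.34 has an FTA preferential rate, but origin Corador is not Karador; base rate stands.
Additional duty on 29.34 from Corador: +4.4%. Applied ad valorem rate: 1.5% + 4.4% = 5.9%.
Duty = €50,477.05 × 5.9% = €2,978.15.
Line 2 (26.17, Ulmark, 3,428 liters, €194,847.52):
Code 26.17 is under a tariff-rate quota (threshold 2,466 liters). In-quota: 2,466 liters at 8.5%; over-quota: 962 liters at 17%.
Pro-rata value split: in-quota = €194,847.52 × 2,466/3,428 = €140,167.44; over-quota = €194,847.52 − €140,167.44 = €54,680.08.
In-quota duty = €140,167.44 × 8.5% = €11,914.23. Over-quota duty = €54,680.08 × 17% = €9,295.61.
Line duty = €11,914.23 + €9,295.61 = €21,209.84.
Total = €2,978.15 + €21,209.84 = €24,187.99.

€24,187.99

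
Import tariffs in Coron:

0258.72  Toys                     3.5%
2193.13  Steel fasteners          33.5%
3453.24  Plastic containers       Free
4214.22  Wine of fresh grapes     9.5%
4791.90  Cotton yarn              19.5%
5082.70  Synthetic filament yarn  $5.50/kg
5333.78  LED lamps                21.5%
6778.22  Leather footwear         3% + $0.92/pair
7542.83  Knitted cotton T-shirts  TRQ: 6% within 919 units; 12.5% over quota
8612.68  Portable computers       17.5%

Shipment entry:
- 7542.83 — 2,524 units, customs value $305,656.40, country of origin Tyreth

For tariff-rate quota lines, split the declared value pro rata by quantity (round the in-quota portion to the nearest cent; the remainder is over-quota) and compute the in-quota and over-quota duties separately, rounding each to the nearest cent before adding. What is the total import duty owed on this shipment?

Line 1 (7542.83, Tyreth, 2,524 units, $305,656.40):
Code 7542.83 is under a tariff-rate quota (threshold 919 units). In-quota: 919 units at 6%; over-quota: 1,605 units at 12.5%.
Pro-rata value split: in-quota = $305,656.40 × 919/2,524 = $111,290.90; over-quota = $305,656.40 − $111,290.90 = $194,365.50.
In-quota duty = $111,290.90 × 6% = $6,677.45. Over-quota duty = $194,365.50 × 12.5% = $24,295.69.
Line duty = $6,677.45 + $24,295.69 = $30,973.14.

$30,973.14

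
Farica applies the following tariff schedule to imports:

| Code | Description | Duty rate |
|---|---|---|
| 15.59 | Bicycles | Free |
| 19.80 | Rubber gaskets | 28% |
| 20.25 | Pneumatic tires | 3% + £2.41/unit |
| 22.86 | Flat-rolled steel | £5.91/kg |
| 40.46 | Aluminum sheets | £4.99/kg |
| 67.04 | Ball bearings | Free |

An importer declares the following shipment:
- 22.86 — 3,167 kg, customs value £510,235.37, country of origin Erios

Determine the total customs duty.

£18,716.97

Line 1 (22.86, Erios, 3,167 kg, £510,235.37):
Base rate for 22.86 is £5.91/kg.
Duty = 3,167 × £5.91 = £18,716.97.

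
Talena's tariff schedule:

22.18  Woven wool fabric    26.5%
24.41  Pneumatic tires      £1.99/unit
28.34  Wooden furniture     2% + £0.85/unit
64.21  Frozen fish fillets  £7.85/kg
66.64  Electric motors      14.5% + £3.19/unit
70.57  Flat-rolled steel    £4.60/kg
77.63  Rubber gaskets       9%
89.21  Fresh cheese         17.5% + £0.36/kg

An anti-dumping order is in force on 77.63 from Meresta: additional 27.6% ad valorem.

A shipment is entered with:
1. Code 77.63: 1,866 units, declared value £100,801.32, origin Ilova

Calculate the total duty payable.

Line 1 (77.63, Ilova, 1,866 units, £100,801.32):
Base rate for 77.63 is 9%.
The additional-duty order on 77.63 targets Meresta, not Ilova; it does not apply.
Duty = £100,801.32 × 9% = £9,072.12.

£9,072.12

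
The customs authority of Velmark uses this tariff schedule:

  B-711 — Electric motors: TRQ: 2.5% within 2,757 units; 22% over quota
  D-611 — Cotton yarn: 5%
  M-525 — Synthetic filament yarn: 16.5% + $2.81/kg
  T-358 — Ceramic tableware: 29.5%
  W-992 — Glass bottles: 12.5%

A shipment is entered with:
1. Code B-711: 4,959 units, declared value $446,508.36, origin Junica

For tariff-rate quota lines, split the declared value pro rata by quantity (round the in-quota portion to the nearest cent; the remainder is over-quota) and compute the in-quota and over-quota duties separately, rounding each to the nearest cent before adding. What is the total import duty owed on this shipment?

Line 1 (B-711, Junica, 4,959 units, $446,508.36):
Code B-711 is under a tariff-rate quota (threshold 2,757 units). In-quota: 2,757 units at 2.5%; over-quota: 2,202 units at 22%.
Pro-rata value split: in-quota = $446,508.36 × 2,757/4,959 = $248,240.28; over-quota = $446,508.36 − $248,240.28 = $198,268.08.
In-quota duty = $248,240.28 × 2.5% = $6,206.01. Over-quota duty = $198,268.08 × 22% = $43,618.98.
Line duty = $6,206.01 + $43,618.98 = $49,824.99.

$49,824.99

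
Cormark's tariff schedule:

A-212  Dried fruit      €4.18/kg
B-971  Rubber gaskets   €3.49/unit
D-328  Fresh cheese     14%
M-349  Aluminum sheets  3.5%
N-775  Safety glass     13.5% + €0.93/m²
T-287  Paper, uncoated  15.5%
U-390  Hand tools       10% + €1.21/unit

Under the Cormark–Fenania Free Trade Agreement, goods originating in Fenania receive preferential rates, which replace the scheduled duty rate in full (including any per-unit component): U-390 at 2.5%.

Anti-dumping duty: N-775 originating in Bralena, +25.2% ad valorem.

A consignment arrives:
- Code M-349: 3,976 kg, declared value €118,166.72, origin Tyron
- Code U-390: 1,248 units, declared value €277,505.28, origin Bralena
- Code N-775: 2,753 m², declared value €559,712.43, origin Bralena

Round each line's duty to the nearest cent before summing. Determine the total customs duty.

Line 1 (M-349, Tyron, 3,976 kg, €118,166.72):
Base rate for M-349 is 3.5%.
Duty = €118,166.72 × 3.5% = €4,135.84.
Line 2 (U-390, Bralena, 1,248 units, €277,505.28):
Base rate for U-390 is 10% + €1.21/unit.
U-390 has an FTA preferential rate, but origin Bralena is not Fenania; base rate stands.
Duty = €277,505.28 × 10% + 1,248 × €1.21 = €29,260.61.
Line 3 (N-775, Bralena, 2,753 m², €559,712.43):
Base rate for N-775 is 13.5% + €0.93/m².
Additional duty on N-775 from Bralena: +25.2%. Applied ad valorem rate: 13.5% + 25.2% = 38.7%.
Duty = €559,712.43 × 38.7% + 2,753 × €0.93 = €219,169.00.
Total = €4,135.84 + €29,260.61 + €219,169.00 = €252,565.45.

€252,565.45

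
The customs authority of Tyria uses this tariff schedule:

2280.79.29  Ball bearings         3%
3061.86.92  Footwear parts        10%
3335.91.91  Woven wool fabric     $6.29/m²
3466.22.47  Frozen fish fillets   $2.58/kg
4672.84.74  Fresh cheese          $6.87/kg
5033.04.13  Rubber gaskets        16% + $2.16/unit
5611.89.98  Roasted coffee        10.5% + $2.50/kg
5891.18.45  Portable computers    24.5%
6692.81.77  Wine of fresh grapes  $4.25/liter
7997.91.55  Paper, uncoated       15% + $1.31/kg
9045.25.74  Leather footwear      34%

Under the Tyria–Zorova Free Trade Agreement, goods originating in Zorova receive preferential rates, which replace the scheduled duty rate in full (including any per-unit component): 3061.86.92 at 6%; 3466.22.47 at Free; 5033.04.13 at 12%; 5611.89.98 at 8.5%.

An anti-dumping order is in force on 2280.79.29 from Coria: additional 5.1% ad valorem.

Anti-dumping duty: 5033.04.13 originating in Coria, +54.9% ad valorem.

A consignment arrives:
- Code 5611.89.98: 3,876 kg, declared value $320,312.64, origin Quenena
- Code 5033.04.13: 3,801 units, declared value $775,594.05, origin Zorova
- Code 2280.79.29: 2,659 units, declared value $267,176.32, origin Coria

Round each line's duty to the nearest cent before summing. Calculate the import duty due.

$158,035.40

Line 1 (5611.89.98, Quenena, 3,876 kg, $320,312.64):
Base rate for 5611.89.98 is 10.5% + $2.50/kg.
5611.89.98 has an FTA preferential rate, but origin Quenena is not Zorova; base rate stands.
Duty = $320,312.64 × 10.5% + 3,876 × $2.50 = $43,322.83.
Line 2 (5033.04.13, Zorova, 3,801 units, $775,594.05):
Base rate for 5033.04.13 is 16% + $2.16/unit.
Origin Zorova qualifies under the Tyria–Zorova agreement and 5033.04.13 is covered: preferential rate 12% applies instead.
The additional-duty order on 5033.04.13 targets Coria, not Zorova; it does not apply.
Duty = $775,594.05 × 12% = $93,071.29.
Line 3 (2280.79.29, Coria, 2,659 units, $267,176.32):
Base rate for 2280.79.29 is 3%.
Additional duty on 2280.79.29 from Coria: +5.1%. Applied ad valorem rate: 3% + 5.1% = 8.1%.
Duty = $267,176.32 × 8.1% = $21,641.28.
Total = $43,322.83 + $93,071.29 + $21,641.28 = $158,035.40.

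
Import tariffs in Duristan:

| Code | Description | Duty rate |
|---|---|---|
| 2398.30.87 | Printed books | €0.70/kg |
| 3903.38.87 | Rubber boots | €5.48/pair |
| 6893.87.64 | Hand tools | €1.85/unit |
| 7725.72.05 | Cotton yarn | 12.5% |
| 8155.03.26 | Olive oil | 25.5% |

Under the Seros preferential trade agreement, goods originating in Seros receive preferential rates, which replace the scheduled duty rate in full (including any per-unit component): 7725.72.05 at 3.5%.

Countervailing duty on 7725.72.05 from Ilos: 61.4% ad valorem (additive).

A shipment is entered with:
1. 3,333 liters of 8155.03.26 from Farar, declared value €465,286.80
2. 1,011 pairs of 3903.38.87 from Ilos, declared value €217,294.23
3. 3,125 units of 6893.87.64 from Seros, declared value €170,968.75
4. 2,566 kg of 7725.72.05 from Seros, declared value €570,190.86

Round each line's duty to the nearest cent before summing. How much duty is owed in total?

€149,926.34

Line 1 (8155.03.26, Farar, 3,333 liters, €465,286.80):
Base rate for 8155.03.26 is 25.5%.
Duty = €465,286.80 × 25.5% = €118,648.13.
Line 2 (3903.38.87, Ilos, 1,011 pairs, €217,294.23):
Base rate for 3903.38.87 is €5.48/pair.
Duty = 1,011 × €5.48 = €5,540.28.
Line 3 (6893.87.64, Seros, 3,125 units, €170,968.75):
Base rate for 6893.87.64 is €1.85/unit.
Origin Seros is the FTA partner but 6893.87.64 is not on the preference list; base rate stands.
Duty = 3,125 × €1.85 = €5,781.25.
Line 4 (7725.72.05, Seros, 2,566 kg, €570,190.86):
Base rate for 7725.72.05 is 12.5%.
Origin Seros qualifies under the Duristan–Seros agreement and 7725.72.05 is covered: preferential rate 3.5% applies instead.
The additional-duty order on 7725.72.05 targets Ilos, not Seros; it does not apply.
Duty = €570,190.86 × 3.5% = €19,956.68.
Total = €118,648.13 + €5,540.28 + €5,781.25 + €19,956.68 = €149,926.34.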